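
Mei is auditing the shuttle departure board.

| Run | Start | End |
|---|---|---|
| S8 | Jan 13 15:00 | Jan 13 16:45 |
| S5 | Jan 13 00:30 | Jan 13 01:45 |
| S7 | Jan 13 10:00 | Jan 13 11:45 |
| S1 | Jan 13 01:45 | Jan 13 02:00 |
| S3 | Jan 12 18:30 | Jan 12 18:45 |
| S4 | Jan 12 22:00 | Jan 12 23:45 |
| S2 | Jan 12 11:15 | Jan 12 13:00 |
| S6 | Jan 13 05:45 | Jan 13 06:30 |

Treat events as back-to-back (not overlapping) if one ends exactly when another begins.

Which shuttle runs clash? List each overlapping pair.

Sorted by start: S2, S3, S4, S5, S1, S6, S7, S8.
S3 starts after S2 ends, so S2 has no further overlaps.
S4 starts after S3 ends, so S3 has no further overlaps.
S5 starts after S4 ends, so S4 has no further overlaps.
S1 starts exactly when S5 ends (back-to-back, no overlap), so S5 has no further overlaps.
S6 starts after S1 ends, so S1 has no further overlaps.
S7 starts after S6 ends, so S6 has no further overlaps.
S8 starts after S7 ends.

no conflicts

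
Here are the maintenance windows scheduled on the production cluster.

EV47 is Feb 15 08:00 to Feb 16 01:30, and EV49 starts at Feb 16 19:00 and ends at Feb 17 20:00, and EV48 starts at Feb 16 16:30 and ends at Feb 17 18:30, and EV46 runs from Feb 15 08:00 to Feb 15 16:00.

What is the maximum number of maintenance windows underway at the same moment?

Sort all start/end points and keep a running count:
Feb 15 08:00 start EV46 → 1
Feb 15 08:00 start EV47 → 2
Feb 15 16:00 end EV46 → 1
Feb 16 01:30 end EV47 → 0
Feb 16 16:30 start EV48 → 1
Feb 16 19:00 start EV49 → 2
Feb 17 18:30 end EV48 → 1
Feb 17 20:00 end EV49 → 0
Peak is 2, at Feb 15 08:00 (EV46, EV47).

2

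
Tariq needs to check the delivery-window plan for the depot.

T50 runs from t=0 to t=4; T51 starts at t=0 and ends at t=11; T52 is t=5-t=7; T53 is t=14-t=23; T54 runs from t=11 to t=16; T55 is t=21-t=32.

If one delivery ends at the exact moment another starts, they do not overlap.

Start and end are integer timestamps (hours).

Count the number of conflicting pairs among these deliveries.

4

Two intervals overlap when each starts before the other ends.
Sorted by start: T50, T51, T52, T54, T53, T55.
T51 starts before T50 ends → T50 and T51 overlap.
T52 starts after T50 ends; T50 is clear from here.
T52 starts before T51 ends → T51 and T52 overlap.
T54 starts exactly when T51 ends (back-to-back, no overlap); T51 is clear from here.
T54 starts after T52 ends; T52 is clear from here.
T53 starts before T54 ends → T54 and T53 overlap.
T55 starts after T54 ends.
T55 starts before T53 ends → T53 and T55 overlap.
Overlapping pairs: T50 & T51, T51 & T52, T53 & T54, T53 & T55 — 4 in total.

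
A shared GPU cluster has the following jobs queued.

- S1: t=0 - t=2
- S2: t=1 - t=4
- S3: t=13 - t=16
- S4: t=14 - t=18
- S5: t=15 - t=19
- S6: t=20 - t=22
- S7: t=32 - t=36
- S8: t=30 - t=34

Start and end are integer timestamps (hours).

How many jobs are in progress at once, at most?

3

Sweep the timeline, counting +1 at each start and −1 at each end (ends before starts at a tie):
t=0 start S1 → 1
t=1 start S2 → 2
t=2 end S1 → 1
t=4 end S2 → 0
t=13 start S3 → 1
t=14 start S4 → 2
t=15 start S5 → 3
t=16 end S3 → 2
t=18 end S4 → 1
t=19 end S5 → 0
t=20 start S6 → 1
t=22 end S6 → 0
t=30 start S8 → 1
t=32 start S7 → 2
t=34 end S8 → 1
t=36 end S7 → 0
Peak is 3, at t=15 (S3, S4, S5).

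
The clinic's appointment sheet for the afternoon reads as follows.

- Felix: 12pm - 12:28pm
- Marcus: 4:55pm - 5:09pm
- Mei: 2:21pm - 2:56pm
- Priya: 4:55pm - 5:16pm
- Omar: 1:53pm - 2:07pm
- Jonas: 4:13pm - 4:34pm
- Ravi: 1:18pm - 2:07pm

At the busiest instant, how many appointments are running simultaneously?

2

Sweep the timeline, counting +1 at each start and −1 at each end (ends before starts at a tie):
12pm start Felix → 1
12:28pm end Felix → 0
1:18pm start Ravi → 1
1:53pm start Omar → 2
2:07pm end Omar → 1
2:07pm end Ravi → 0
2:21pm start Mei → 1
2:56pm end Mei → 0
4:13pm start Jonas → 1
4:34pm end Jonas → 0
4:55pm start Marcus → 1
4:55pm start Priya → 2
5:09pm end Marcus → 1
5:16pm end Priya → 0
Peak is 2, at 1:53pm (Omar, Ravi).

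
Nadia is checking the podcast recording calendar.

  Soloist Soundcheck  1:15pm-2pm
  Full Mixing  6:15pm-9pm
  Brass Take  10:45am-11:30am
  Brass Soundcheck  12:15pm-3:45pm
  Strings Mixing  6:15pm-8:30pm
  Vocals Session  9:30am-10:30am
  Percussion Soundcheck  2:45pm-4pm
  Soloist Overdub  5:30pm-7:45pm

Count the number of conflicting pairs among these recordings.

5

Check each pair: they overlap iff neither finishes before the other starts.
Sorted by start: Vocals Session, Brass Take, Brass Soundcheck, Soloist Soundcheck, Percussion Soundcheck, Soloist Overdub, Full Mixing, Strings Mixing.
Brass Take starts after Vocals Session ends, so Vocals Session has no further overlaps.
Brass Soundcheck starts after Brass Take ends, so Brass Take has no further overlaps.
Soloist Soundcheck starts before Brass Soundcheck ends → Brass Soundcheck and Soloist Soundcheck overlap.
Percussion Soundcheck starts before Brass Soundcheck ends → Brass Soundcheck and Percussion Soundcheck overlap.
Soloist Overdub starts after Brass Soundcheck ends, so Brass Soundcheck has no further overlaps.
Percussion Soundcheck starts after Soloist Soundcheck ends, so Soloist Soundcheck has no further overlaps.
Soloist Overdub starts after Percussion Soundcheck ends, so Percussion Soundcheck has no further overlaps.
Full Mixing starts before Soloist Overdub ends → Soloist Overdub and Full Mixing overlap.
Strings Mixing starts before Soloist Overdub ends → Soloist Overdub and Strings Mixing overlap.
Strings Mixing starts before Full Mixing ends → Full Mixing and Strings Mixing overlap.
Overlapping pairs: Brass Soundcheck & Percussion Soundcheck, Brass Soundcheck & Soloist Soundcheck, Full Mixing & Soloist Overdub, Full Mixing & Strings Mixing, Soloist Overdub & Strings Mixing — 5 in total.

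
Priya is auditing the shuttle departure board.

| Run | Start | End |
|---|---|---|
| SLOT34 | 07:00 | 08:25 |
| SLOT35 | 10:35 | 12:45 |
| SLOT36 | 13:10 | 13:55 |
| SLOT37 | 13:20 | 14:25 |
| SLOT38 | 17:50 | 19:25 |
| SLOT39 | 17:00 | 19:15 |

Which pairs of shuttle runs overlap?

SLOT36 & SLOT37, SLOT38 & SLOT39

Sorted by start: SLOT34, SLOT35, SLOT36, SLOT37, SLOT39, SLOT38.
SLOT35 starts after SLOT34 ends — done with SLOT34.
SLOT36 starts after SLOT35 ends — done with SLOT35.
SLOT37 starts before SLOT36 ends → SLOT36 and SLOT37 overlap.
SLOT39 starts after SLOT36 ends — done with SLOT36.
SLOT39 starts after SLOT37 ends — done with SLOT37.
SLOT38 starts before SLOT39 ends → SLOT39 and SLOT38 overlap.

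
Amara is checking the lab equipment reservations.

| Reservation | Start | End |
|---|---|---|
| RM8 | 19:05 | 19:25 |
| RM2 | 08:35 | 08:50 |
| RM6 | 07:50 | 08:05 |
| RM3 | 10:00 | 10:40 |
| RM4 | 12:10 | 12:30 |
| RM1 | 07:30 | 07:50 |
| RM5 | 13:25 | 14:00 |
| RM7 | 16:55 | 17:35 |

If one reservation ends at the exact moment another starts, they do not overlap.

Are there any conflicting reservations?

Sorted by start: RM1, RM6, RM2, RM3, RM4, RM5, RM7, RM8.
RM6 starts exactly when RM1 ends (back-to-back, no overlap) — done with RM1.
RM2 starts after RM6 ends — done with RM6.
RM3 starts after RM2 ends — done with RM2.
RM4 starts after RM3 ends — done with RM3.
RM5 starts after RM4 ends — done with RM4.
RM7 starts after RM5 ends — done with RM5.
RM8 starts after RM7 ends.
Every pair is clear; the schedule has no overlaps.

No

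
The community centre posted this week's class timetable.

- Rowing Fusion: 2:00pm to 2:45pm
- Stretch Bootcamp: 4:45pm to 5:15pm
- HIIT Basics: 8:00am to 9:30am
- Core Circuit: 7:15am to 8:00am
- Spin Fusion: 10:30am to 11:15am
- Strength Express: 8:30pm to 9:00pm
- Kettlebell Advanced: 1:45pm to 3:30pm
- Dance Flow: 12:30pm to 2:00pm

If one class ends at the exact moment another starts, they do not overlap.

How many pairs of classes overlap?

2

Check each pair: they overlap iff neither finishes before the other starts.
Sorted by start: Core Circuit, HIIT Basics, Spin Fusion, Dance Flow, Kettlebell Advanced, Rowing Fusion, Stretch Bootcamp, Strength Express.
HIIT Basics starts exactly when Core Circuit ends (back-to-back, no overlap); Core Circuit is clear from here.
Spin Fusion starts after HIIT Basics ends; HIIT Basics is clear from here.
Dance Flow starts after Spin Fusion ends; Spin Fusion is clear from here.
Kettlebell Advanced starts before Dance Flow ends → Dance Flow and Kettlebell Advanced overlap.
Rowing Fusion starts exactly when Dance Flow ends (back-to-back, no overlap); Dance Flow is clear from here.
Rowing Fusion starts before Kettlebell Advanced ends → Kettlebell Advanced and Rowing Fusion overlap.
Stretch Bootcamp starts after Kettlebell Advanced ends; Kettlebell Advanced is clear from here.
Stretch Bootcamp starts after Rowing Fusion ends; Rowing Fusion is clear from here.
Strength Express starts after Stretch Bootcamp ends.
Overlapping pairs: Dance Flow & Kettlebell Advanced, Kettlebell Advanced & Rowing Fusion — 2 in total.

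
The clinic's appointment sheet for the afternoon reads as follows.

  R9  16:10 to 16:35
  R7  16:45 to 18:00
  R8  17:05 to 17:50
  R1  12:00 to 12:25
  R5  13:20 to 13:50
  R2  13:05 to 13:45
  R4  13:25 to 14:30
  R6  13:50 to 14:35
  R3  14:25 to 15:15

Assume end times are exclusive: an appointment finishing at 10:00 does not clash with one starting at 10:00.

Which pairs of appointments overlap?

Two intervals overlap when each starts before the other ends.
Sorted by start: R1, R2, R5, R4, R6, R3, R9, R7, R8.
R2 starts after R1 ends — done with R1.
R5 starts before R2 ends → R2 and R5 overlap.
R4 starts before R2 ends → R2 and R4 overlap.
R6 starts after R2 ends — done with R2.
R4 starts before R5 ends → R5 and R4 overlap.
R6 starts exactly when R5 ends (back-to-back, no overlap) — done with R5.
R6 starts before R4 ends → R4 and R6 overlap.
R3 starts before R4 ends → R4 and R3 overlap.
R9 starts after R4 ends — done with R4.
R3 starts before R6 ends → R6 and R3 overlap.
R9 starts after R6 ends — done with R6.
R9 starts after R3 ends — done with R3.
R7 starts after R9 ends — done with R9.
R8 starts before R7 ends → R7 and R8 overlap.

R2 & R4, R2 & R5, R3 & R4, R3 & R6, R4 & R5, R4 & R6, R7 & R8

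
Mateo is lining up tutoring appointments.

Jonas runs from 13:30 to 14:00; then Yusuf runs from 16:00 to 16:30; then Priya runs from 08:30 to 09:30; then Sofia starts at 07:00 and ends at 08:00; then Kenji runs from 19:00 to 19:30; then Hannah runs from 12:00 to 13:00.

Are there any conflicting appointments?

Sorted by start: Sofia, Priya, Hannah, Jonas, Yusuf, Kenji.
Priya starts after Sofia ends, so nothing later overlaps Sofia either.
Hannah starts after Priya ends, so nothing later overlaps Priya either.
Jonas starts after Hannah ends, so nothing later overlaps Hannah either.
Yusuf starts after Jonas ends, so nothing later overlaps Jonas either.
Kenji starts after Yusuf ends.
Every pair is clear; the schedule has no overlaps.

No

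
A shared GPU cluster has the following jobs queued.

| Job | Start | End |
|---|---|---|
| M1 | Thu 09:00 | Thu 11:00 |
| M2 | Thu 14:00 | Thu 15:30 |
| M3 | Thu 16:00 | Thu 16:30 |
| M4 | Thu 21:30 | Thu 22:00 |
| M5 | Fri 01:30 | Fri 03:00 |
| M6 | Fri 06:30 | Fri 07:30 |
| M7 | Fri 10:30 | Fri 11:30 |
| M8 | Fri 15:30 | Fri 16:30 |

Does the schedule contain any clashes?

No

Sorted by start: M1, M2, M3, M4, M5, M6, M7, M8.
M2 starts after M1 ends; M1 is clear from here.
M3 starts after M2 ends; M2 is clear from here.
M4 starts after M3 ends; M3 is clear from here.
M5 starts after M4 ends; M4 is clear from here.
M6 starts after M5 ends; M5 is clear from here.
M7 starts after M6 ends; M6 is clear from here.
M8 starts after M7 ends.
Every pair is clear; the schedule has no overlaps.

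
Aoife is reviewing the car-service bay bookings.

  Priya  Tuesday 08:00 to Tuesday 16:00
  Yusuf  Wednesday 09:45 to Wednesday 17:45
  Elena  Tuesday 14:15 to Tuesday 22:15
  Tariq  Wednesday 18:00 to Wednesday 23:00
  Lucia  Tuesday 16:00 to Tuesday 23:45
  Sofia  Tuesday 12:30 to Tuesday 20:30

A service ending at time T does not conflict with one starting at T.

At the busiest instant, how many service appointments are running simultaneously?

3

Sort all start/end points and keep a running count:
Tuesday 08:00 start Priya → 1
Tuesday 12:30 start Sofia → 2
Tuesday 14:15 start Elena → 3
Tuesday 16:00 end Priya → 2
Tuesday 16:00 start Lucia → 3
Tuesday 20:30 end Sofia → 2
Tuesday 22:15 end Elena → 1
Tuesday 23:45 end Lucia → 0
Wednesday 09:45 start Yusuf → 1
Wednesday 17:45 end Yusuf → 0
Wednesday 18:00 start Tariq → 1
Wednesday 23:00 end Tariq → 0
Peak is 3, at Tuesday 14:15 (Elena, Priya, Sofia).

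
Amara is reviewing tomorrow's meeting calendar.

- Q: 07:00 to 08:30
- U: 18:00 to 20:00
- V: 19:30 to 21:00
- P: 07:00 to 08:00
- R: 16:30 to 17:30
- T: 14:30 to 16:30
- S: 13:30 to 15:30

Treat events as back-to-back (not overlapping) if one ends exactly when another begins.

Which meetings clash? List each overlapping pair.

Check each pair: they overlap iff neither finishes before the other starts.
Sorted by start: P, Q, S, T, R, U, V.
Q starts before P ends → P and Q overlap.
S starts after P ends — done with P.
S starts after Q ends — done with Q.
T starts before S ends → S and T overlap.
R starts after S ends — done with S.
R starts exactly when T ends (back-to-back, no overlap) — done with T.
U starts after R ends — done with R.
V starts before U ends → U and V overlap.

P & Q, S & T, U & V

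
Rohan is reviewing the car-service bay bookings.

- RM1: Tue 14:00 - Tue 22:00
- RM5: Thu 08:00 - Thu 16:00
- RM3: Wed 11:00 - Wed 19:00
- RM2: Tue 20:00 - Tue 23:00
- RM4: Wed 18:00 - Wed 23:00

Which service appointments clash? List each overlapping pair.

RM1 & RM2, RM3 & RM4

Check each pair: they overlap iff neither finishes before the other starts.
Sorted by start: RM1, RM2, RM3, RM4, RM5.
RM2 starts before RM1 ends → RM1 and RM2 overlap.
RM3 starts after RM1 ends, so RM1 has no further overlaps.
RM3 starts after RM2 ends, so RM2 has no further overlaps.
RM4 starts before RM3 ends → RM3 and RM4 overlap.
RM5 starts after RM3 ends.
RM5 starts after RM4 ends.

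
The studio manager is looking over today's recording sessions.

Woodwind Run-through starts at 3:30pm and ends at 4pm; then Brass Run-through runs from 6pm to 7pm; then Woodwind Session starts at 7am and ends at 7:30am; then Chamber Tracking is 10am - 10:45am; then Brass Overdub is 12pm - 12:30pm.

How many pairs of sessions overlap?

Sorted by start: Woodwind Session, Chamber Tracking, Brass Overdub, Woodwind Run-through, Brass Run-through.
Chamber Tracking starts after Woodwind Session ends, so Woodwind Session has no further overlaps.
Brass Overdub starts after Chamber Tracking ends, so Chamber Tracking has no further overlaps.
Woodwind Run-through starts after Brass Overdub ends, so Brass Overdub has no further overlaps.
Brass Run-through starts after Woodwind Run-through ends.
No pair overlaps.

0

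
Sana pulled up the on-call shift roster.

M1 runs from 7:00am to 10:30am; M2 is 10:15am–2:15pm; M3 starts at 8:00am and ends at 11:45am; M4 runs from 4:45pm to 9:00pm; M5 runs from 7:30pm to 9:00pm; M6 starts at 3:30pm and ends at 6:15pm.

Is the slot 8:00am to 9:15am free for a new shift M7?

No — it overlaps M1, M3

M1: starts 7:00am before M7 ends 9:15am, and ends 10:30am after M7 starts 8:00am → overlap.
M3: starts 8:00am before M7 ends 9:15am, and ends 11:45am after M7 starts 8:00am → overlap.
M2: starts 10:15am at or after M7 ends 9:15am → clear.
M6: starts 3:30pm at or after M7 ends 9:15am → clear.
M4: starts 4:45pm at or after M7 ends 9:15am → clear.
M5: starts 7:30pm at or after M7 ends 9:15am → clear.
M7 overlaps M1, M3.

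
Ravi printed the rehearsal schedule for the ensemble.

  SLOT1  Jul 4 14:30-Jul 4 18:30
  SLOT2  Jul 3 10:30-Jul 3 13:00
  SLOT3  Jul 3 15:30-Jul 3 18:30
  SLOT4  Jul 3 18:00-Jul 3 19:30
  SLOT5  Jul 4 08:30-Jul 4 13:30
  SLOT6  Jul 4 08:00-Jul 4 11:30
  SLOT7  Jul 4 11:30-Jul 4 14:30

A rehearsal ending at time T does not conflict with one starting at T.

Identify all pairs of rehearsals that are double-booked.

SLOT3 & SLOT4, SLOT5 & SLOT6, SLOT5 & SLOT7

Sorted by start: SLOT2, SLOT3, SLOT4, SLOT6, SLOT5, SLOT7, SLOT1.
SLOT3 starts after SLOT2 ends, so SLOT2 has no further overlaps.
SLOT4 starts before SLOT3 ends → SLOT3 and SLOT4 overlap.
SLOT6 starts after SLOT3 ends, so SLOT3 has no further overlaps.
SLOT6 starts after SLOT4 ends, so SLOT4 has no further overlaps.
SLOT5 starts before SLOT6 ends → SLOT6 and SLOT5 overlap.
SLOT7 starts exactly when SLOT6 ends (back-to-back, no overlap), so SLOT6 has no further overlaps.
SLOT7 starts before SLOT5 ends → SLOT5 and SLOT7 overlap.
SLOT1 starts after SLOT5 ends.
SLOT1 starts exactly when SLOT7 ends (back-to-back, no overlap).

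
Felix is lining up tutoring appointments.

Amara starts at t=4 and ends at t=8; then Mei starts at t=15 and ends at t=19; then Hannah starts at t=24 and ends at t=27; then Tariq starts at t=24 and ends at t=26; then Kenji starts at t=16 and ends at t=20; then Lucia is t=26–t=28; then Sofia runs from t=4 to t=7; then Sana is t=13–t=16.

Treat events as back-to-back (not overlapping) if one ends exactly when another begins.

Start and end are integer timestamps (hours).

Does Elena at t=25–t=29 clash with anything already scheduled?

Yes — it overlaps Hannah, Lucia, Tariq

Sofia: ends t=7 at or before Elena starts t=25 → clear.
Amara: ends t=8 at or before Elena starts t=25 → clear.
Sana: ends t=16 at or before Elena starts t=25 → clear.
Mei: ends t=19 at or before Elena starts t=25 → clear.
Kenji: ends t=20 at or before Elena starts t=25 → clear.
Hannah: starts t=24 before Elena ends t=29, and ends t=27 after Elena starts t=25 → overlap.
Tariq: starts t=24 before Elena ends t=29, and ends t=26 after Elena starts t=25 → overlap.
Lucia: starts t=26 before Elena ends t=29, and ends t=28 after Elena starts t=25 → overlap.
Elena overlaps Hannah, Tariq, Lucia.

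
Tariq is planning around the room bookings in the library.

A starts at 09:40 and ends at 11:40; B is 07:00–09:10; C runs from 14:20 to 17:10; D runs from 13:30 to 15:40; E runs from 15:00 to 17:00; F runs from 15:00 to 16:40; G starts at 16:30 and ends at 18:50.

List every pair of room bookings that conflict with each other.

Check each pair: they overlap iff neither finishes before the other starts.
Sorted by start: B, A, D, C, E, F, G.
A starts after B ends — done with B.
D starts after A ends — done with A.
C starts before D ends → D and C overlap.
E starts before D ends → D and E overlap.
F starts before D ends → D and F overlap.
G starts after D ends.
E starts before C ends → C and E overlap.
F starts before C ends → C and F overlap.
G starts before C ends → C and G overlap.
F starts before E ends → E and F overlap.
G starts before E ends → E and G overlap.
G starts before F ends → F and G overlap.

C & D, C & E, C & F, C & G, D & E, D & F, E & F, E & G, F & G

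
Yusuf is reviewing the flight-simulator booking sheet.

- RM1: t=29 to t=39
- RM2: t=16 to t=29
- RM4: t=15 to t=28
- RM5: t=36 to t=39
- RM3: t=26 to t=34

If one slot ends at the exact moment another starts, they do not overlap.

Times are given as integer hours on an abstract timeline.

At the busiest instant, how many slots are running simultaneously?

Sweep the timeline, counting +1 at each start and −1 at each end (ends before starts at a tie):
t=15 start RM4 → 1
t=16 start RM2 → 2
t=26 start RM3 → 3
t=28 end RM4 → 2
t=29 end RM2 → 1
t=29 start RM1 → 2
t=34 end RM3 → 1
t=36 start RM5 → 2
t=39 end RM1 → 1
t=39 end RM5 → 0
Peak is 3, at t=26 (RM2, RM3, RM4).

3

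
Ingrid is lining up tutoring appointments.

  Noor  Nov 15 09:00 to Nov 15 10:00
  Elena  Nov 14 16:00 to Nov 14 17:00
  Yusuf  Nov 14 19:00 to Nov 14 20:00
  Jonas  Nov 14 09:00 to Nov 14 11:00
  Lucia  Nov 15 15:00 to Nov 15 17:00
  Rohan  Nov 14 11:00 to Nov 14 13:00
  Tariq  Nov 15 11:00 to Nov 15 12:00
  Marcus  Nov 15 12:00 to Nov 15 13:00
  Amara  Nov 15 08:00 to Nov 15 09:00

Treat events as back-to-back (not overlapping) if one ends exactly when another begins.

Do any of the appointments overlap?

Sorted by start: Jonas, Rohan, Elena, Yusuf, Amara, Noor, Tariq, Marcus, Lucia.
Rohan starts exactly when Jonas ends (back-to-back, no overlap) — done with Jonas.
Elena starts after Rohan ends — done with Rohan.
Yusuf starts after Elena ends — done with Elena.
Amara starts after Yusuf ends — done with Yusuf.
Noor starts exactly when Amara ends (back-to-back, no overlap) — done with Amara.
Tariq starts after Noor ends — done with Noor.
Marcus starts exactly when Tariq ends (back-to-back, no overlap) — done with Tariq.
Lucia starts after Marcus ends.
Every pair is clear; the schedule has no overlaps.

No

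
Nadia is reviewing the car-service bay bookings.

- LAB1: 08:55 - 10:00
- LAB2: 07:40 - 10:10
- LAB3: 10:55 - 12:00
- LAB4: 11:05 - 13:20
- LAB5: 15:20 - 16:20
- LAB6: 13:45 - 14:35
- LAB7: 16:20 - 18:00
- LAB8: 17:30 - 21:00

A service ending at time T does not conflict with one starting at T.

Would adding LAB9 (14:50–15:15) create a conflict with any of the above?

No — it doesn't clash with anything

LAB2: ends 10:10 at or before LAB9 starts 14:50 → clear.
LAB1: ends 10:00 at or before LAB9 starts 14:50 → clear.
LAB3: ends 12:00 at or before LAB9 starts 14:50 → clear.
LAB4: ends 13:20 at or before LAB9 starts 14:50 → clear.
LAB6: ends 14:35 at or before LAB9 starts 14:50 → clear.
LAB5: starts 15:20 at or after LAB9 ends 15:15 → clear.
LAB7: starts 16:20 at or after LAB9 ends 15:15 → clear.
LAB8: starts 17:30 at or after LAB9 ends 15:15 → clear.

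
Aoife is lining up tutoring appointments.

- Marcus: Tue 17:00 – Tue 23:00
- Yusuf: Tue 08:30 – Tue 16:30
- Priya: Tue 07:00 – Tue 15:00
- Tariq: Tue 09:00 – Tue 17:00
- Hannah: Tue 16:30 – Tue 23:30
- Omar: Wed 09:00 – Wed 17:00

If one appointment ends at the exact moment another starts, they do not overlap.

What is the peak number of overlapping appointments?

3

Sort all start/end points and keep a running count:
Tue 07:00 start Priya → 1
Tue 08:30 start Yusuf → 2
Tue 09:00 start Tariq → 3
Tue 15:00 end Priya → 2
Tue 16:30 end Yusuf → 1
Tue 16:30 start Hannah → 2
Tue 17:00 end Tariq → 1
Tue 17:00 start Marcus → 2
Tue 23:00 end Marcus → 1
Tue 23:30 end Hannah → 0
Wed 09:00 start Omar → 1
Wed 17:00 end Omar → 0
Peak is 3, at Tue 09:00 (Priya, Tariq, Yusuf).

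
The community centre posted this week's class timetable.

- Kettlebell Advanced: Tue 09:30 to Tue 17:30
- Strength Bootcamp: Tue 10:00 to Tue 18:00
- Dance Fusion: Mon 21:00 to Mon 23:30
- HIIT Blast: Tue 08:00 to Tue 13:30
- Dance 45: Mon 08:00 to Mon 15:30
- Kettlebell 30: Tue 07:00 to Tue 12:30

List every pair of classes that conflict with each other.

HIIT Blast & Kettlebell 30, HIIT Blast & Kettlebell Advanced, HIIT Blast & Strength Bootcamp, Kettlebell 30 & Kettlebell Advanced, Kettlebell 30 & Strength Bootcamp, Kettlebell Advanced & Strength Bootcamp

Sorted by start: Dance 45, Dance Fusion, Kettlebell 30, HIIT Blast, Kettlebell Advanced, Strength Bootcamp.
Dance Fusion starts after Dance 45 ends, so nothing later overlaps Dance 45 either.
Kettlebell 30 starts after Dance Fusion ends, so nothing later overlaps Dance Fusion either.
HIIT Blast starts before Kettlebell 30 ends → Kettlebell 30 and HIIT Blast overlap.
Kettlebell Advanced starts before Kettlebell 30 ends → Kettlebell 30 and Kettlebell Advanced overlap.
Strength Bootcamp starts before Kettlebell 30 ends → Kettlebell 30 and Strength Bootcamp overlap.
Kettlebell Advanced starts before HIIT Blast ends → HIIT Blast and Kettlebell Advanced overlap.
Strength Bootcamp starts before HIIT Blast ends → HIIT Blast and Strength Bootcamp overlap.
Strength Bootcamp starts before Kettlebell Advanced ends → Kettlebell Advanced and Strength Bootcamp overlap.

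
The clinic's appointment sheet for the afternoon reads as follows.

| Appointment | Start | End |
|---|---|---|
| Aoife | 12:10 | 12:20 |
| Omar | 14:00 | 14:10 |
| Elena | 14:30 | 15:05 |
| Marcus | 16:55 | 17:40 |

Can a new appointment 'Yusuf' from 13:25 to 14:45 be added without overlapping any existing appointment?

Aoife: ends 12:20 at or before Yusuf starts 13:25 → clear.
Omar: starts 14:00 before Yusuf ends 14:45, and ends 14:10 after Yusuf starts 13:25 → overlap.
Elena: starts 14:30 before Yusuf ends 14:45, and ends 15:05 after Yusuf starts 13:25 → overlap.
Marcus: starts 16:55 at or after Yusuf ends 14:45 → clear.
Yusuf overlaps Omar, Elena.

No — it overlaps Elena, Omar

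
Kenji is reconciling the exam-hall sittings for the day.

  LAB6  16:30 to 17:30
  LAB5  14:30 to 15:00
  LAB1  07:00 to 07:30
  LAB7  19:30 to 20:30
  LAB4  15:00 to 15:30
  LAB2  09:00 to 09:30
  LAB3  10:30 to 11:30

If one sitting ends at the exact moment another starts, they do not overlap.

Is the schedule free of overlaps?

Yes

Sorted by start: LAB1, LAB2, LAB3, LAB5, LAB4, LAB6, LAB7.
LAB2 starts after LAB1 ends — done with LAB1.
LAB3 starts after LAB2 ends — done with LAB2.
LAB5 starts after LAB3 ends — done with LAB3.
LAB4 starts exactly when LAB5 ends (back-to-back, no overlap) — done with LAB5.
LAB6 starts after LAB4 ends — done with LAB4.
LAB7 starts after LAB6 ends.
Every pair is clear; the schedule has no overlaps.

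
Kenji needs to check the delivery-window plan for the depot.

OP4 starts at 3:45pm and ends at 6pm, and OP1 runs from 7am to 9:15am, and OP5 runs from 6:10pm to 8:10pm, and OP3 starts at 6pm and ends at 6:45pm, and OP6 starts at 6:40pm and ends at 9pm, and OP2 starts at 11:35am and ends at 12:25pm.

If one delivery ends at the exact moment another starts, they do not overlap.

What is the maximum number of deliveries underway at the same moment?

Walk through starts and ends in time order (an end at T is processed before a start at T):
7am start OP1 → 1
9:15am end OP1 → 0
11:35am start OP2 → 1
12:25pm end OP2 → 0
3:45pm start OP4 → 1
6pm end OP4 → 0
6pm start OP3 → 1
6:10pm start OP5 → 2
6:40pm start OP6 → 3
6:45pm end OP3 → 2
8:10pm end OP5 → 1
9pm end OP6 → 0
Peak is 3, at 6:40pm (OP3, OP5, OP6).

3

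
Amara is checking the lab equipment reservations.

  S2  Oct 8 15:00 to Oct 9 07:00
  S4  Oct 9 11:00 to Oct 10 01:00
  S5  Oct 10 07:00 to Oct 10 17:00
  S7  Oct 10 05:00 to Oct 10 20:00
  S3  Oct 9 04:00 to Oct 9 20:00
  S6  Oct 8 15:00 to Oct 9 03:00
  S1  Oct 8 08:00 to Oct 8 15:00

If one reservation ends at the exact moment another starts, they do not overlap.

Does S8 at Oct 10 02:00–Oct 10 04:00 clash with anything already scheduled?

No — it doesn't clash with anything

S1: ends Oct 8 15:00 at or before S8 starts Oct 10 02:00 → clear.
S2: ends Oct 9 07:00 at or before S8 starts Oct 10 02:00 → clear.
S6: ends Oct 9 03:00 at or before S8 starts Oct 10 02:00 → clear.
S3: ends Oct 9 20:00 at or before S8 starts Oct 10 02:00 → clear.
S4: ends Oct 10 01:00 at or before S8 starts Oct 10 02:00 → clear.
S7: starts Oct 10 05:00 at or after S8 ends Oct 10 04:00 → clear.
S5: starts Oct 10 07:00 at or after S8 ends Oct 10 04:00 → clear.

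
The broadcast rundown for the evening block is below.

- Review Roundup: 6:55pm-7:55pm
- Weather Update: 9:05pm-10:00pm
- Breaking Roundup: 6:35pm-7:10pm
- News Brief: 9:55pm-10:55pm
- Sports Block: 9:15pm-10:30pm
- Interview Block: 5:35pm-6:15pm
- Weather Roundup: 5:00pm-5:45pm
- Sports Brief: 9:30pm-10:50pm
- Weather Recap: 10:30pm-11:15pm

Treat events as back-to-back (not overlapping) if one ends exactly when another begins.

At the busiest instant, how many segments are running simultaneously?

4

Walk through starts and ends in time order (an end at T is processed before a start at T):
5:00pm start Weather Roundup → 1
5:35pm start Interview Block → 2
5:45pm end Weather Roundup → 1
6:15pm end Interview Block → 0
6:35pm start Breaking Roundup → 1
6:55pm start Review Roundup → 2
7:10pm end Breaking Roundup → 1
7:55pm end Review Roundup → 0
9:05pm start Weather Update → 1
9:15pm start Sports Block → 2
9:30pm start Sports Brief → 3
9:55pm start News Brief → 4
10:00pm end Weather Update → 3
10:30pm end Sports Block → 2
10:30pm start Weather Recap → 3
10:50pm end Sports Brief → 2
10:55pm end News Brief → 1
11:15pm end Weather Recap → 0
Peak is 4, at 9:55pm (News Brief, Sports Block, Sports Brief, Weather Update).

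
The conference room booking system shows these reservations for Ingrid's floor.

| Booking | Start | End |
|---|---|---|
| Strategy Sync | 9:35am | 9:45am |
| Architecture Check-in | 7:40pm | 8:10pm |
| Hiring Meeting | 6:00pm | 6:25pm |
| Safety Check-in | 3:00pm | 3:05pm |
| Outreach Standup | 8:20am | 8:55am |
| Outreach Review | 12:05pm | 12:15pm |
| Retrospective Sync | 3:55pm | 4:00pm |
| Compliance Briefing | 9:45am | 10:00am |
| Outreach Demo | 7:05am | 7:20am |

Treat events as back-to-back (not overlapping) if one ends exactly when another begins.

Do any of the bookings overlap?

Sorted by start: Outreach Demo, Outreach Standup, Strategy Sync, Compliance Briefing, Outreach Review, Safety Check-in, Retrospective Sync, Hiring Meeting, Architecture Check-in.
Outreach Standup starts after Outreach Demo ends; Outreach Demo is clear from here.
Strategy Sync starts after Outreach Standup ends; Outreach Standup is clear from here.
Compliance Briefing starts exactly when Strategy Sync ends (back-to-back, no overlap); Strategy Sync is clear from here.
Outreach Review starts after Compliance Briefing ends; Compliance Briefing is clear from here.
Safety Check-in starts after Outreach Review ends; Outreach Review is clear from here.
Retrospective Sync starts after Safety Check-in ends; Safety Check-in is clear from here.
Hiring Meeting starts after Retrospective Sync ends; Retrospective Sync is clear from here.
Architecture Check-in starts after Hiring Meeting ends.
Every pair is clear; the schedule has no overlaps.

No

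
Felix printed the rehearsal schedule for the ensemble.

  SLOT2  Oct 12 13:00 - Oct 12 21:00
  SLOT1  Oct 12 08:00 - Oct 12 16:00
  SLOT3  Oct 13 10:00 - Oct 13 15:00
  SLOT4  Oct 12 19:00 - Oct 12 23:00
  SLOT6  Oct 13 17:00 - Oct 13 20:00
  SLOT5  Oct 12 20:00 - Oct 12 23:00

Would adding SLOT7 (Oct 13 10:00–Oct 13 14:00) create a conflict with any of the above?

Yes — it overlaps SLOT3

SLOT1: ends Oct 12 16:00 at or before SLOT7 starts Oct 13 10:00 → clear.
SLOT2: ends Oct 12 21:00 at or before SLOT7 starts Oct 13 10:00 → clear.
SLOT4: ends Oct 12 23:00 at or before SLOT7 starts Oct 13 10:00 → clear.
SLOT5: ends Oct 12 23:00 at or before SLOT7 starts Oct 13 10:00 → clear.
SLOT3: starts Oct 13 10:00 before SLOT7 ends Oct 13 14:00, and ends Oct 13 15:00 after SLOT7 starts Oct 13 10:00 → overlap.
SLOT6: starts Oct 13 17:00 at or after SLOT7 ends Oct 13 14:00 → clear.
SLOT7 overlaps SLOT3.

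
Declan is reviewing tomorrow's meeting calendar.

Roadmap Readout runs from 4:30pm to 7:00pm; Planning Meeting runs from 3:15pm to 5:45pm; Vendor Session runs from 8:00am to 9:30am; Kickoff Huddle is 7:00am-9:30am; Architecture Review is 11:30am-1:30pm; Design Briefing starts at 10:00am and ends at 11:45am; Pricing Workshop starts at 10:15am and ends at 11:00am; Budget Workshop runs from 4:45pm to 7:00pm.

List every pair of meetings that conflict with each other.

Sorted by start: Kickoff Huddle, Vendor Session, Design Briefing, Pricing Workshop, Architecture Review, Planning Meeting, Roadmap Readout, Budget Workshop.
Vendor Session starts before Kickoff Huddle ends → Kickoff Huddle and Vendor Session overlap.
Design Briefing starts after Kickoff Huddle ends, so nothing later overlaps Kickoff Huddle either.
Design Briefing starts after Vendor Session ends, so nothing later overlaps Vendor Session either.
Pricing Workshop starts before Design Briefing ends → Design Briefing and Pricing Workshop overlap.
Architecture Review starts before Design Briefing ends → Design Briefing and Architecture Review overlap.
Planning Meeting starts after Design Briefing ends, so nothing later overlaps Design Briefing either.
Architecture Review starts after Pricing Workshop ends, so nothing later overlaps Pricing Workshop either.
Planning Meeting starts after Architecture Review ends, so nothing later overlaps Architecture Review either.
Roadmap Readout starts before Planning Meeting ends → Planning Meeting and Roadmap Readout overlap.
Budget Workshop starts before Planning Meeting ends → Planning Meeting and Budget Workshop overlap.
Budget Workshop starts before Roadmap Readout ends → Roadmap Readout and Budget Workshop overlap.

Architecture Review & Design Briefing, Budget Workshop & Planning Meeting, Budget Workshop & Roadmap Readout, Design Briefing & Pricing Workshop, Kickoff Huddle & Vendor Session, Planning Meeting & Roadmap Readout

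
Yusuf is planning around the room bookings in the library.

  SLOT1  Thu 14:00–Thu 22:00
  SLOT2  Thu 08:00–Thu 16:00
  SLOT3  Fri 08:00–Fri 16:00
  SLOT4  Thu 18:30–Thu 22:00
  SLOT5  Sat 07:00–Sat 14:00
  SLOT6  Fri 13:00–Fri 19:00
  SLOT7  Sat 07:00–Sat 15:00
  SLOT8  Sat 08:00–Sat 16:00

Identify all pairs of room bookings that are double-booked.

SLOT1 & SLOT2, SLOT1 & SLOT4, SLOT3 & SLOT6, SLOT5 & SLOT7, SLOT5 & SLOT8, SLOT7 & SLOT8

Sorted by start: SLOT2, SLOT1, SLOT4, SLOT3, SLOT6, SLOT5, SLOT7, SLOT8.
SLOT1 starts before SLOT2 ends → SLOT2 and SLOT1 overlap.
SLOT4 starts after SLOT2 ends; SLOT2 is clear from here.
SLOT4 starts before SLOT1 ends → SLOT1 and SLOT4 overlap.
SLOT3 starts after SLOT1 ends; SLOT1 is clear from here.
SLOT3 starts after SLOT4 ends; SLOT4 is clear from here.
SLOT6 starts before SLOT3 ends → SLOT3 and SLOT6 overlap.
SLOT5 starts after SLOT3 ends; SLOT3 is clear from here.
SLOT5 starts after SLOT6 ends; SLOT6 is clear from here.
SLOT7 starts before SLOT5 ends → SLOT5 and SLOT7 overlap.
SLOT8 starts before SLOT5 ends → SLOT5 and SLOT8 overlap.
SLOT8 starts before SLOT7 ends → SLOT7 and SLOT8 overlap.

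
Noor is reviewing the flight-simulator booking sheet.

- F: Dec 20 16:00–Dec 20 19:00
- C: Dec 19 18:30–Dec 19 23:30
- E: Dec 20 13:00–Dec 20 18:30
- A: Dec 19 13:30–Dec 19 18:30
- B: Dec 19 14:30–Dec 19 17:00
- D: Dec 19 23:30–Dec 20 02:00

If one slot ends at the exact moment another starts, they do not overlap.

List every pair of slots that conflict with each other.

A & B, E & F

Check each pair: they overlap iff neither finishes before the other starts.
Sorted by start: A, B, C, D, E, F.
B starts before A ends → A and B overlap.
C starts exactly when A ends (back-to-back, no overlap) — done with A.
C starts after B ends — done with B.
D starts exactly when C ends (back-to-back, no overlap) — done with C.
E starts after D ends — done with D.
F starts before E ends → E and F overlap.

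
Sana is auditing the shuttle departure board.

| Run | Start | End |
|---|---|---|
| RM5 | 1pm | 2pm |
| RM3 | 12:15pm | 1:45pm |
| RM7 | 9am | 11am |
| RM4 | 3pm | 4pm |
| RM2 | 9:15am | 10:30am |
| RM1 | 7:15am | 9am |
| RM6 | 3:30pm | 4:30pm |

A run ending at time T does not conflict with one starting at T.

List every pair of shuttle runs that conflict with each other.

Sorted by start: RM1, RM7, RM2, RM3, RM5, RM4, RM6.
RM7 starts exactly when RM1 ends (back-to-back, no overlap), so nothing later overlaps RM1 either.
RM2 starts before RM7 ends → RM7 and RM2 overlap.
RM3 starts after RM7 ends, so nothing later overlaps RM7 either.
RM3 starts after RM2 ends, so nothing later overlaps RM2 either.
RM5 starts before RM3 ends → RM3 and RM5 overlap.
RM4 starts after RM3 ends, so nothing later overlaps RM3 either.
RM4 starts after RM5 ends, so nothing later overlaps RM5 either.
RM6 starts before RM4 ends → RM4 and RM6 overlap.

RM2 & RM7, RM3 & RM5, RM4 & RM6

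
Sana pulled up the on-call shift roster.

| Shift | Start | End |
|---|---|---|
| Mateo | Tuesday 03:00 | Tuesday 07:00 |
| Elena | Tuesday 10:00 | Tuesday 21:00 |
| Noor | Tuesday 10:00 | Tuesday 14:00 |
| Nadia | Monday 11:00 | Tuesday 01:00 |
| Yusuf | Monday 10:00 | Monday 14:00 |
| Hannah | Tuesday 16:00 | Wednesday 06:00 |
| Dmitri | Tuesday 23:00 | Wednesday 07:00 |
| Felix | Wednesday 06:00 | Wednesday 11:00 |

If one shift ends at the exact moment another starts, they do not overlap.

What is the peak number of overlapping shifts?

2

Walk through starts and ends in time order (an end at T is processed before a start at T):
Monday 10:00 start Yusuf → 1
Monday 11:00 start Nadia → 2
Monday 14:00 end Yusuf → 1
Tuesday 01:00 end Nadia → 0
Tuesday 03:00 start Mateo → 1
Tuesday 07:00 end Mateo → 0
Tuesday 10:00 start Elena → 1
Tuesday 10:00 start Noor → 2
Tuesday 14:00 end Noor → 1
Tuesday 16:00 start Hannah → 2
Tuesday 21:00 end Elena → 1
Tuesday 23:00 start Dmitri → 2
Wednesday 06:00 end Hannah → 1
Wednesday 06:00 start Felix → 2
Wednesday 07:00 end Dmitri → 1
Wednesday 11:00 end Felix → 0
Peak is 2, at Monday 11:00 (Nadia, Yusuf).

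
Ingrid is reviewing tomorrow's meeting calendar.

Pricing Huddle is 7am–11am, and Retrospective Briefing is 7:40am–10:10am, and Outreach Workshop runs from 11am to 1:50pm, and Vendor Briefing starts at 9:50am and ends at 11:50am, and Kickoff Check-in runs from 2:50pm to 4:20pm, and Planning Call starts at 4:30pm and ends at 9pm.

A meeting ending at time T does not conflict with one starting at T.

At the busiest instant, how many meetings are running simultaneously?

3

Sort all start/end points and keep a running count:
7am start Pricing Huddle → 1
7:40am start Retrospective Briefing → 2
9:50am start Vendor Briefing → 3
10:10am end Retrospective Briefing → 2
11am end Pricing Huddle → 1
11am start Outreach Workshop → 2
11:50am end Vendor Briefing → 1
1:50pm end Outreach Workshop → 0
2:50pm start Kickoff Check-in → 1
4:20pm end Kickoff Check-in → 0
4:30pm start Planning Call → 1
9pm end Planning Call → 0
Peak is 3, at 9:50am (Pricing Huddle, Retrospective Briefing, Vendor Briefing).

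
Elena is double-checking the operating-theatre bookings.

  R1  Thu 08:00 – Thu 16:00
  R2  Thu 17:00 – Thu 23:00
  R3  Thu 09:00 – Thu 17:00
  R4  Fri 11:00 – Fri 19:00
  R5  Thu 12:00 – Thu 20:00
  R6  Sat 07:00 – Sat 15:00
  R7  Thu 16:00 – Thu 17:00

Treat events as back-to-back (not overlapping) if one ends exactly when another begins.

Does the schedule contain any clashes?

Yes

Sorted by start: R1, R3, R5, R7, R2, R4, R6.
R3 starts before R1 ends → R1 and R3 overlap.
That's a conflict, so the schedule is not conflict-free.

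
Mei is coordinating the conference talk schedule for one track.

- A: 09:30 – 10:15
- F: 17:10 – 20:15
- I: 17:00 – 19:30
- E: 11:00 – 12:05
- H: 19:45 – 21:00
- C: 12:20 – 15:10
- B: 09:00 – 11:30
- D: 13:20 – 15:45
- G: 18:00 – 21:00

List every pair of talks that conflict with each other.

Two intervals overlap when each starts before the other ends.
Sorted by start: B, A, E, C, D, I, F, G, H.
A starts before B ends → B and A overlap.
E starts before B ends → B and E overlap.
C starts after B ends; B is clear from here.
E starts after A ends; A is clear from here.
C starts after E ends; E is clear from here.
D starts before C ends → C and D overlap.
I starts after C ends; C is clear from here.
I starts after D ends; D is clear from here.
F starts before I ends → I and F overlap.
G starts before I ends → I and G overlap.
H starts after I ends.
G starts before F ends → F and G overlap.
H starts before F ends → F and H overlap.
H starts before G ends → G and H overlap.

A & B, B & E, C & D, F & G, F & H, F & I, G & H, G & I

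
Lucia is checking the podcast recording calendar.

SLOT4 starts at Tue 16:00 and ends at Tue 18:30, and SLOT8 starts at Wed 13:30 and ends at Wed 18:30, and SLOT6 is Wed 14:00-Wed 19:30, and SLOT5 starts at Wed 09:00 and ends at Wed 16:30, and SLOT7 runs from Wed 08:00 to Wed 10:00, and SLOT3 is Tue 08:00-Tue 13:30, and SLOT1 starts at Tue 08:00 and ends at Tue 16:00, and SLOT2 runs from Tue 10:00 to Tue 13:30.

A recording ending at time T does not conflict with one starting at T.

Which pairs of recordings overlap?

SLOT1 & SLOT2, SLOT1 & SLOT3, SLOT2 & SLOT3, SLOT5 & SLOT6, SLOT5 & SLOT7, SLOT5 & SLOT8, SLOT6 & SLOT8

Sorted by start: SLOT1, SLOT3, SLOT2, SLOT4, SLOT7, SLOT5, SLOT8, SLOT6.
SLOT3 starts before SLOT1 ends → SLOT1 and SLOT3 overlap.
SLOT2 starts before SLOT1 ends → SLOT1 and SLOT2 overlap.
SLOT4 starts exactly when SLOT1 ends (back-to-back, no overlap), so nothing later overlaps SLOT1 either.
SLOT2 starts before SLOT3 ends → SLOT3 and SLOT2 overlap.
SLOT4 starts after SLOT3 ends, so nothing later overlaps SLOT3 either.
SLOT4 starts after SLOT2 ends, so nothing later overlaps SLOT2 either.
SLOT7 starts after SLOT4 ends, so nothing later overlaps SLOT4 either.
SLOT5 starts before SLOT7 ends → SLOT7 and SLOT5 overlap.
SLOT8 starts after SLOT7 ends, so nothing later overlaps SLOT7 either.
SLOT8 starts before SLOT5 ends → SLOT5 and SLOT8 overlap.
SLOT6 starts before SLOT5 ends → SLOT5 and SLOT6 overlap.
SLOT6 starts before SLOT8 ends → SLOT8 and SLOT6 overlap.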